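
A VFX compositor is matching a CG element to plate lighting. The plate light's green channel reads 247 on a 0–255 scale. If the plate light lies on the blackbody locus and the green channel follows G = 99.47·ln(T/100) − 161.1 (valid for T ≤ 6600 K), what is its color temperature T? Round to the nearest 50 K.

ln t = (247 + 161.1) / 99.47 = 4.1027.
t = e^4.1027 = 60.506.
T = 100·t = 6051 K → 6050 K to the nearest 50 K.

6050 K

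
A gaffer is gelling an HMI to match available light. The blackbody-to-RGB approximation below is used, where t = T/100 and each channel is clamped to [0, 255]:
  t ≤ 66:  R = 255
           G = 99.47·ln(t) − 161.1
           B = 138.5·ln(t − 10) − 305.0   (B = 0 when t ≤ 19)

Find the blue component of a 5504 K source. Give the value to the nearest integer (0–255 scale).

t = 5504/100 = 55.04; the t ≤ 66 branch applies.
B = 138.5·ln(55.04 − 10) − 305.0 = 138.5·ln 45.04 − 305.0 = 138.5·3.8076 − 305.0 = 222.346.
Rounded: 222.

222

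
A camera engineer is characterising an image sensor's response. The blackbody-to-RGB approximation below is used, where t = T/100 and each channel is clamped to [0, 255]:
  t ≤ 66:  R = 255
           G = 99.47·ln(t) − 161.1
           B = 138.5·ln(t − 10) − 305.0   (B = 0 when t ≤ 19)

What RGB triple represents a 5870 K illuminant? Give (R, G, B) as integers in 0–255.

t = 5870/100 = 58.7; the t ≤ 66 branch applies.
R = 255 by definition for t ≤ 66.
G = 99.47·ln 58.7 − 161.1 = 99.47·4.0724 − 161.1 = 243.986.
B = 138.5·ln(58.7 − 10) − 305.0 = 138.5·ln 48.7 − 305.0 = 138.5·3.8857 − 305.0 = 233.167.
Rounded: (255, 244, 233).

(255, 244, 233)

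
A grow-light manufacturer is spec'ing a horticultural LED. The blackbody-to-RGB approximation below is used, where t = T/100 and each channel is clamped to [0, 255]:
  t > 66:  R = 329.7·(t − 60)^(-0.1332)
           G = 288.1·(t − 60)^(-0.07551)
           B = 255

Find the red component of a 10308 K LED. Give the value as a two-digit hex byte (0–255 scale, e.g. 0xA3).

0xC8

t = 10308/100 = 103.08; the t > 66 branch applies.
R = 329.7·(103.08 − 60)^(-0.1332) = 329.7·43.08^(-0.1332) = 329.7·0.60578 = 199.725.
Rounded: 200; in hex, 0xC8.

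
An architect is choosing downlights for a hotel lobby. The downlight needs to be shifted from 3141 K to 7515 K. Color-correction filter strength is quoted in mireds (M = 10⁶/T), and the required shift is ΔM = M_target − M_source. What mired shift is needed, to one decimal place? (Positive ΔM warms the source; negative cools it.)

M_source = 10⁶/3141 = 318.370; M_target = 10⁶/7515 = 133.067.
ΔM = 133.067 − 318.370 = -185.303 → -185.3 mireds, a cooling shift.

-185.3 mireds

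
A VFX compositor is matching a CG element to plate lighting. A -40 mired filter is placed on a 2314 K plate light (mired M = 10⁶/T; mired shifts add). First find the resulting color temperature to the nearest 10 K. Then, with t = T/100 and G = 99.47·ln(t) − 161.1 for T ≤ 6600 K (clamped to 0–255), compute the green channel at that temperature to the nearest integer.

161

M_in = 10⁶/2314 = 432.15; M_out = 432.15 + (-40) = 392.15.
T_out = 10⁶/392.15 = 2550.0 K → 2550 K; t = 25.5.
G = 99.47·ln 25.5 − 161.1 = 99.47·3.2387 − 161.1 = 161.051.
Rounded: 161.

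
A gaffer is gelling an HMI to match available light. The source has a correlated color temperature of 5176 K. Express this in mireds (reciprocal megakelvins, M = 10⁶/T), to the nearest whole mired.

193 mireds

M = 10⁶ / 5176 = 193.199 → 193 mireds.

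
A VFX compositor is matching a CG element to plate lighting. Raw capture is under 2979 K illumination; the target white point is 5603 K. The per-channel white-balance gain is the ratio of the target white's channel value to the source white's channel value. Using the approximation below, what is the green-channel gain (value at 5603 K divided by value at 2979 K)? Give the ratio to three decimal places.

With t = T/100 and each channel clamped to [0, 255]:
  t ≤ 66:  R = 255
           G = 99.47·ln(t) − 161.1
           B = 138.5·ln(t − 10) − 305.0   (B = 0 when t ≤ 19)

At 2979 K (t = 29.79):
  G = 99.47·ln 29.79 − 161.1 = 99.47·3.3942 − 161.1 = 176.518.
At 5603 K (t = 56.03):
  G = 99.47·ln 56.03 − 161.1 = 99.47·4.0259 − 161.1 = 239.355.
Gain = 239.355 / 176.518 = 1.3560 → 1.356.

1.356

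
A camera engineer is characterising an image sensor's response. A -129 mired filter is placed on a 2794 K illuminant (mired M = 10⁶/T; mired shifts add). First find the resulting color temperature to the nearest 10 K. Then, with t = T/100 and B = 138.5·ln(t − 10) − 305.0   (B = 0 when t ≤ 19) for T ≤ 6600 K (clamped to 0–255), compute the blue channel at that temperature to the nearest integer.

M_in = 10⁶/2794 = 357.91; M_out = 357.91 + (-129) = 228.91.
T_out = 10⁶/228.91 = 4368.5 K → 4370 K; t = 43.7.
B = 138.5·ln(43.7 − 10) − 305.0 = 138.5·ln 33.7 − 305.0 = 138.5·3.5175 − 305.0 = 182.173.
Rounded: 182.

182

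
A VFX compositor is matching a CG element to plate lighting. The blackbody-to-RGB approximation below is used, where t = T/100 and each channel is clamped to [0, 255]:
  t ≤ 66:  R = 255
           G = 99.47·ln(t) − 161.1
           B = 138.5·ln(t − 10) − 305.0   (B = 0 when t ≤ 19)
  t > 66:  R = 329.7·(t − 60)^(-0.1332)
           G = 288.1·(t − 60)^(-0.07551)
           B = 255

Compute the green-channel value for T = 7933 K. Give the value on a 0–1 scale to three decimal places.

t = 7933/100 = 79.33; the t > 66 branch applies.
G = 288.1·(79.33 − 60)^(-0.07551) = 288.1·19.33^(-0.07551) = 288.1·0.79961 = 230.367.
On a 0–1 scale: 230.367/255 = 0.9034 → 0.903.

0.903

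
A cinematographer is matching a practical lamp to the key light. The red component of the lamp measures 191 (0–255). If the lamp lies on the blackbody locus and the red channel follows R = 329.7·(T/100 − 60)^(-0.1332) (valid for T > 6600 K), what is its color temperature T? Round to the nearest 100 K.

12000 K

(t − 60)^(-0.1332) = 191/329.7 = 0.57931.
t − 60 = 0.57931^(1/-0.1332) = 0.57931^(-7.508) = 60.245, so t = 120.245.
T = 100·t = 12025 K → 12000 K to the nearest 100 K.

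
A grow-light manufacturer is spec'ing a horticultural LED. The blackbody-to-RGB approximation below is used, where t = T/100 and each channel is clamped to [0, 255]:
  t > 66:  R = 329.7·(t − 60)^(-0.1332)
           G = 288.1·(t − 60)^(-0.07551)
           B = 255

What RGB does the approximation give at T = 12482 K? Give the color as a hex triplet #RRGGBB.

t = 12482/100 = 124.82; the t > 66 branch applies.
R = 329.7·(124.82 − 60)^(-0.1332) = 329.7·64.82^(-0.1332) = 329.7·0.57369 = 189.147.
G = 288.1·(124.82 − 60)^(-0.07551) = 288.1·64.82^(-0.07551) = 288.1·0.72979 = 210.252.
B = 255 by definition for t > 66.
Rounded: (189, 210, 255).
In hex: #BDD2FF.

#BDD2FF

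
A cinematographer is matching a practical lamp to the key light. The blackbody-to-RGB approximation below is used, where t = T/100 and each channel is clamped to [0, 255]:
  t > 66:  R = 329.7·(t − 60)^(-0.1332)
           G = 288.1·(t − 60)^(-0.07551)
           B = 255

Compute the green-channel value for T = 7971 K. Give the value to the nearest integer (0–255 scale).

t = 7971/100 = 79.71; the t > 66 branch applies.
G = 288.1·(79.71 − 60)^(-0.07551) = 288.1·19.71^(-0.07551) = 288.1·0.79843 = 230.028.
Rounded: 230.

230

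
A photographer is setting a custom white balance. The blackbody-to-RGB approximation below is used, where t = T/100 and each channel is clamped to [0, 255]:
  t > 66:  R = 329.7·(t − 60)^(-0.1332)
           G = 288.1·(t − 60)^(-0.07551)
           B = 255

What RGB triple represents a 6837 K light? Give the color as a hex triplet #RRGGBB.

t = 6837/100 = 68.37; the t > 66 branch applies.
R = 329.7·(68.37 − 60)^(-0.1332) = 329.7·8.37^(-0.1332) = 329.7·0.75352 = 248.435.
G = 288.1·(68.37 − 60)^(-0.07551) = 288.1·8.37^(-0.07551) = 288.1·0.85178 = 245.396.
B = 255 by definition for t > 66.
Rounded: (248, 245, 255).
In hex: #F8F5FF.

#F8F5FF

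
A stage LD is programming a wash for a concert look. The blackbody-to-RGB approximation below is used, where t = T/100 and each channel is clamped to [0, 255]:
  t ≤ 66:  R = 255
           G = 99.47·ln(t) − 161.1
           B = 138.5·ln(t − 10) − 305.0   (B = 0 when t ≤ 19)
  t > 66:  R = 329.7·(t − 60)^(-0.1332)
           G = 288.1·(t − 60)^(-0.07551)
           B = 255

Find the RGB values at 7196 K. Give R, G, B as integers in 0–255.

t = 7196/100 = 71.96; the t > 66 branch applies.
R = 329.7·(71.96 − 60)^(-0.1332) = 329.7·11.96^(-0.1332) = 329.7·0.71853 = 236.900.
G = 288.1·(71.96 − 60)^(-0.07551) = 288.1·11.96^(-0.07551) = 288.1·0.82913 = 238.871.
B = 255 by definition for t > 66.
Rounded: (237, 239, 255).

R=237, G=239, B=255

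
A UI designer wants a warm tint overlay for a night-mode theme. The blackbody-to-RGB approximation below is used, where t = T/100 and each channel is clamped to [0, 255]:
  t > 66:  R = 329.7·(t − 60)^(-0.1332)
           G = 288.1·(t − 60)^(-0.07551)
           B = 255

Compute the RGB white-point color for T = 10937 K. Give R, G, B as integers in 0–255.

t = 10937/100 = 109.37; the t > 66 branch applies.
R = 329.7·(109.37 − 60)^(-0.1332) = 329.7·49.37^(-0.1332) = 329.7·0.59488 = 196.133.
G = 288.1·(109.37 − 60)^(-0.07551) = 288.1·49.37^(-0.07551) = 288.1·0.74495 = 214.620.
B = 255 by definition for t > 66.
Rounded: (196, 215, 255).

R=196, G=215, B=255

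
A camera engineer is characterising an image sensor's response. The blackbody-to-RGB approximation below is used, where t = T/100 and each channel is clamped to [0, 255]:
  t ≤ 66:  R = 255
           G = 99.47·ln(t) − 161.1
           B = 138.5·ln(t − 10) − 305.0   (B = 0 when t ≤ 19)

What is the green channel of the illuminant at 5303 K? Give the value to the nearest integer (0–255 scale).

234

t = 5303/100 = 53.03; the t ≤ 66 branch applies.
G = 99.47·ln 53.03 − 161.1 = 99.47·3.9709 − 161.1 = 233.881.
Rounded: 234.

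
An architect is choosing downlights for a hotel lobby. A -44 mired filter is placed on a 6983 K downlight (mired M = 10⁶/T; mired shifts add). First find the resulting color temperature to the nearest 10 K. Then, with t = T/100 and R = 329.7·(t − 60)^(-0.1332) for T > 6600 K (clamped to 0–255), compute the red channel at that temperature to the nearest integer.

M_in = 10⁶/6983 = 143.20; M_out = 143.20 + (-44) = 99.20.
T_out = 10⁶/99.20 = 10080.1 K → 10080 K; t = 100.8.
R = 329.7·(100.8 − 60)^(-0.1332) = 329.7·40.8^(-0.1332) = 329.7·0.61018 = 201.177.
Rounded: 201.

201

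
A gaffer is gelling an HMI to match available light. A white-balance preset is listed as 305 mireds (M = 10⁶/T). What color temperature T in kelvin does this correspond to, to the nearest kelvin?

3279 K

T = 10⁶ / 305 = 3278.69 K → 3279 K.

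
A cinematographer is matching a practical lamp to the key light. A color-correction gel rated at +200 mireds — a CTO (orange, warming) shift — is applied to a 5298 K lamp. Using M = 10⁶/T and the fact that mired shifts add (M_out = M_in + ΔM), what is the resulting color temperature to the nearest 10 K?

M_in = 10⁶/5298 = 188.75 mireds.
M_out = 188.75 + (+200) = 388.75 mireds.
T_out = 10⁶/388.75 = 2572.3 K → 2570 K.

2570 K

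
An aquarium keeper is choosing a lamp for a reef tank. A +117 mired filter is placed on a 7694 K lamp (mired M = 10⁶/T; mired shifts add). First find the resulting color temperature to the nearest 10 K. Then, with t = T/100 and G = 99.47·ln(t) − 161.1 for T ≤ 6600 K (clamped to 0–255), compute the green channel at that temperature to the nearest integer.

207

M_in = 10⁶/7694 = 129.97; M_out = 129.97 + (+117) = 246.97.
T_out = 10⁶/246.97 = 4049.1 K → 4050 K; t = 40.5.
G = 99.47·ln 40.5 − 161.1 = 99.47·3.7013 − 161.1 = 207.069.
Rounded: 207.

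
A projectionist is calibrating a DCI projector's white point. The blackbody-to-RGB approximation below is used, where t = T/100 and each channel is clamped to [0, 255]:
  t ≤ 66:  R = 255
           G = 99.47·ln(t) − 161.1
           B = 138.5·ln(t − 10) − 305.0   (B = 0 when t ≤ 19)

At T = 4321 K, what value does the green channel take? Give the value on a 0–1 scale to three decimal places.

t = 4321/100 = 43.21; the t ≤ 66 branch applies.
G = 99.47·ln 43.21 − 161.1 = 99.47·3.7661 − 161.1 = 213.511.
On a 0–1 scale: 213.511/255 = 0.8373 → 0.837.

0.837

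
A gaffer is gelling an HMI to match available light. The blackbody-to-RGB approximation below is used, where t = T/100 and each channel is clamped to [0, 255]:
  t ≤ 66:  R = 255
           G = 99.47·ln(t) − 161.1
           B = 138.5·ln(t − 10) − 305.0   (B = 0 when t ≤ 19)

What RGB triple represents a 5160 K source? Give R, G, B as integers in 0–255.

t = 5160/100 = 51.6; the t ≤ 66 branch applies.
R = 255 by definition for t ≤ 66.
G = 99.47·ln 51.6 − 161.1 = 99.47·3.9435 − 161.1 = 231.162.
B = 138.5·ln(51.6 − 10) − 305.0 = 138.5·ln 41.6 − 305.0 = 138.5·3.7281 − 305.0 = 211.342.
Rounded: (255, 231, 211).

R=255, G=231, B=211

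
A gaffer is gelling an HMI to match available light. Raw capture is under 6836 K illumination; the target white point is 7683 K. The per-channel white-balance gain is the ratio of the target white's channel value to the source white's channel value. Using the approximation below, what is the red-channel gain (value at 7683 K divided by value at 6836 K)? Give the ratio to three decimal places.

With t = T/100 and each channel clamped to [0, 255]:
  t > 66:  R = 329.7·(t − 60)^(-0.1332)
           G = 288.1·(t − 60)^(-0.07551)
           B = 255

At 6836 K (t = 68.36):
  R = 329.7·(68.36 − 60)^(-0.1332) = 329.7·8.36^(-0.1332) = 329.7·0.75364 = 248.474.
At 7683 K (t = 76.83):
  R = 329.7·(76.83 − 60)^(-0.1332) = 329.7·16.83^(-0.1332) = 329.7·0.68657 = 226.363.
Gain = 226.363 / 248.474 = 0.9110 → 0.911.

0.911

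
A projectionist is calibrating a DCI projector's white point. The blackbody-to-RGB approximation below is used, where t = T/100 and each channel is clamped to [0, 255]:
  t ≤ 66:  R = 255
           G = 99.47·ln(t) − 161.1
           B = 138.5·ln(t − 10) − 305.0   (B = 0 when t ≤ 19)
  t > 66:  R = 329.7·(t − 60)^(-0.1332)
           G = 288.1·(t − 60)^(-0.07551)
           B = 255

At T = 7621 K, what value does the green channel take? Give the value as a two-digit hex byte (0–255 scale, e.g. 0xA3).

t = 7621/100 = 76.21; the t > 66 branch applies.
G = 288.1·(76.21 − 60)^(-0.07551) = 288.1·16.21^(-0.07551) = 288.1·0.81031 = 233.449.
Rounded: 233; in hex, 0xE9.

0xE9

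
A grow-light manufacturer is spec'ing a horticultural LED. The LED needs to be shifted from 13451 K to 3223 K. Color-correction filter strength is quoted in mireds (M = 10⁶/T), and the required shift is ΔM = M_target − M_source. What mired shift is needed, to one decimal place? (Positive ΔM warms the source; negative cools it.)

+235.9 mireds

M_source = 10⁶/13451 = 74.344; M_target = 10⁶/3223 = 310.270.
ΔM = 310.270 − 74.344 = 235.926 → +235.9 mireds, a warming shift.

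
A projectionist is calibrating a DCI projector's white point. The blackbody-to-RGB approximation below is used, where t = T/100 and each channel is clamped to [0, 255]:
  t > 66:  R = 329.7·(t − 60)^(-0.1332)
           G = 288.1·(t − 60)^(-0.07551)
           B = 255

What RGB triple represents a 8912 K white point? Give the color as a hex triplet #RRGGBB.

#D2DFFF

t = 8912/100 = 89.12; the t > 66 branch applies.
R = 329.7·(89.12 − 60)^(-0.1332) = 329.7·29.12^(-0.1332) = 329.7·0.63822 = 210.421.
G = 288.1·(89.12 − 60)^(-0.07551) = 288.1·29.12^(-0.07551) = 288.1·0.77524 = 223.348.
B = 255 by definition for t > 66.
Rounded: (210, 223, 255).
In hex: #D2DFFF.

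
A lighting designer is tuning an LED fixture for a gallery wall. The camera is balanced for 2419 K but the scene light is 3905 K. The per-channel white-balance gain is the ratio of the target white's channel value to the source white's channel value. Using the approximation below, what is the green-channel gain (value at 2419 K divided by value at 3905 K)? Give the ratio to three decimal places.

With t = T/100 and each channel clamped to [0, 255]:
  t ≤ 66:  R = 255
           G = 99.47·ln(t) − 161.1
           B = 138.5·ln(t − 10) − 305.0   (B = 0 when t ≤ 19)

At 3905 K (t = 39.05):
  G = 99.47·ln 39.05 − 161.1 = 99.47·3.6648 − 161.1 = 203.442.
At 2419 K (t = 24.19):
  G = 99.47·ln 24.19 − 161.1 = 99.47·3.1859 − 161.1 = 155.805.
Gain = 155.805 / 203.442 = 0.7658 → 0.766.

0.766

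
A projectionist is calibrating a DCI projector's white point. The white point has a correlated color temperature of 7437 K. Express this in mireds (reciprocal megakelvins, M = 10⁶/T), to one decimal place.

M = 10⁶ / 7437 = 134.463 → 134.5 mireds.

134.5 mireds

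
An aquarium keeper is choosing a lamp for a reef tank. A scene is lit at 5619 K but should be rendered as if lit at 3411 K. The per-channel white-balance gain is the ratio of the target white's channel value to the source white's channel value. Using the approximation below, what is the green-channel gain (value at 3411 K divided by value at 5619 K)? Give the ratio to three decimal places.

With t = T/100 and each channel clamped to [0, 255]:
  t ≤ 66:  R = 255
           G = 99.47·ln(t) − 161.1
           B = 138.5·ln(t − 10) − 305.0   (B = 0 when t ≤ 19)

0.793

At 5619 K (t = 56.19):
  G = 99.47·ln 56.19 − 161.1 = 99.47·4.0287 − 161.1 = 239.639.
At 3411 K (t = 34.11):
  G = 99.47·ln 34.11 − 161.1 = 99.47·3.5296 − 161.1 = 189.988.
Gain = 189.988 / 239.639 = 0.7928 → 0.793.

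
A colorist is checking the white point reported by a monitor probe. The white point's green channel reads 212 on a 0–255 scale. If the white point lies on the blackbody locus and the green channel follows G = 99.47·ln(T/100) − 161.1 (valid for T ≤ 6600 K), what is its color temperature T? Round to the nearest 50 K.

4250 K

ln t = (212 + 161.1) / 99.47 = 3.7509.
t = e^3.7509 = 42.559.
T = 100·t = 4256 K → 4250 K to the nearest 50 K.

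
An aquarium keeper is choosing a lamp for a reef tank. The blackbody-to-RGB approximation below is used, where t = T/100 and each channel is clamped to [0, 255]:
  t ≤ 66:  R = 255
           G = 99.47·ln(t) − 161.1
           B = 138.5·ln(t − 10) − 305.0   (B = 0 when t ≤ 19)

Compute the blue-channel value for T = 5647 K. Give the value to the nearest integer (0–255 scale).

227

t = 5647/100 = 56.47; the t ≤ 66 branch applies.
B = 138.5·ln(56.47 − 10) − 305.0 = 138.5·ln 46.47 − 305.0 = 138.5·3.8388 − 305.0 = 226.675.
Rounded: 227.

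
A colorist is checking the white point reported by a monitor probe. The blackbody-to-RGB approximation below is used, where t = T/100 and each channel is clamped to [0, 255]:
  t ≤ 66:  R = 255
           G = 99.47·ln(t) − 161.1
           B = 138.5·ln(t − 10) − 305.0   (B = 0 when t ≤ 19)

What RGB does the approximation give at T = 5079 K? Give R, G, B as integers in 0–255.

R=255, G=230, B=209

t = 5079/100 = 50.79; the t ≤ 66 branch applies.
R = 255 by definition for t ≤ 66.
G = 99.47·ln 50.79 − 161.1 = 99.47·3.9277 − 161.1 = 229.588.
B = 138.5·ln(50.79 − 10) − 305.0 = 138.5·ln 40.79 − 305.0 = 138.5·3.7084 − 305.0 = 208.619.
Rounded: (255, 230, 209).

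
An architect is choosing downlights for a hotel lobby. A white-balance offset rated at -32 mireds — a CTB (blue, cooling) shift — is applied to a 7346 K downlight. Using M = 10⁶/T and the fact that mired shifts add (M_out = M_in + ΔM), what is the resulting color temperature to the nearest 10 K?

9600 K

M_in = 10⁶/7346 = 136.13 mireds.
M_out = 136.13 + (-32) = 104.13 mireds.
T_out = 10⁶/104.13 = 9603.5 K → 9600 K.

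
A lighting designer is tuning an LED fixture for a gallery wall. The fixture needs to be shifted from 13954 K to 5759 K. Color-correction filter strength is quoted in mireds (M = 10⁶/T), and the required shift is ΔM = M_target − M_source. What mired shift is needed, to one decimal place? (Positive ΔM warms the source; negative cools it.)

M_source = 10⁶/13954 = 71.664; M_target = 10⁶/5759 = 173.641.
ΔM = 173.641 − 71.664 = 101.977 → +102.0 mireds, a warming shift.

+102.0 mireds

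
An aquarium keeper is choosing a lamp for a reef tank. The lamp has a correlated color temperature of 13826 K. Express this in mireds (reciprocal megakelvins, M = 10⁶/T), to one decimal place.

M = 10⁶ / 13826 = 72.327 → 72.3 mireds.

72.3 mireds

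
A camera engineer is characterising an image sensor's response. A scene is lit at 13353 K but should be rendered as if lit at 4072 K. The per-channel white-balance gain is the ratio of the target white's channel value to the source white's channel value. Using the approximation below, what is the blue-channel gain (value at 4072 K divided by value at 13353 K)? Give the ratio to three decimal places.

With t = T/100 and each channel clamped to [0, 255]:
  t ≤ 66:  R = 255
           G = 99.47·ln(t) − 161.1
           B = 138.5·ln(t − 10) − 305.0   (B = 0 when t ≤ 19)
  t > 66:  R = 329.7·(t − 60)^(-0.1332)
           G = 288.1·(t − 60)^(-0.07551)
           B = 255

At 13353 K (t = 133.53):
  B = 255 by definition for t > 66.
At 4072 K (t = 40.72):
  B = 138.5·ln(40.72 − 10) − 305.0 = 138.5·ln 30.72 − 305.0 = 138.5·3.4249 − 305.0 = 169.351.
Gain = 169.351 / 255.000 = 0.6641 → 0.664.

0.664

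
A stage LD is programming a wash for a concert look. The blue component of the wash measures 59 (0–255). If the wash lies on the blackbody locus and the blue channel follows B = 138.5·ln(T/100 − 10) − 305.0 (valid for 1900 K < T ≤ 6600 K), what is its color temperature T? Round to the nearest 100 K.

ln(t − 10) = (59 + 305.0) / 138.5 = 2.6282.
t − 10 = e^2.6282 = 13.848, so t = 23.848.
T = 100·t = 2385 K → 2400 K to the nearest 100 K.

2400 K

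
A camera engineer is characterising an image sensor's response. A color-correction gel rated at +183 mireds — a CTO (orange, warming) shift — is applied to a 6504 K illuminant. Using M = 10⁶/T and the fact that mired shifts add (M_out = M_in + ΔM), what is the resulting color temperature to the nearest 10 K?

2970 K

M_in = 10⁶/6504 = 153.75 mireds.
M_out = 153.75 + (+183) = 336.75 mireds.
T_out = 10⁶/336.75 = 2969.5 K → 2970 K.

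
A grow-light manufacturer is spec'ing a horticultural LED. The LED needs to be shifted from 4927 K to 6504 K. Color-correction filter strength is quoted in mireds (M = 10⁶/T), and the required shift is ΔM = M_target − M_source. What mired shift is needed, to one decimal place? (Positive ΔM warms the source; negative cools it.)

-49.2 mireds

M_source = 10⁶/4927 = 202.963; M_target = 10⁶/6504 = 153.752.
ΔM = 153.752 − 202.963 = -49.212 → -49.2 mireds, a cooling shift.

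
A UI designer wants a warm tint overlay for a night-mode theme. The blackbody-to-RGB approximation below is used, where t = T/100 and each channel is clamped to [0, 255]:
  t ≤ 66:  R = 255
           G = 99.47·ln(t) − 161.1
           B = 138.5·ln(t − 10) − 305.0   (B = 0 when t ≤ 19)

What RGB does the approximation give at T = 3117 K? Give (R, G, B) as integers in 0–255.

(255, 181, 118)

t = 3117/100 = 31.17; the t ≤ 66 branch applies.
R = 255 by definition for t ≤ 66.
G = 99.47·ln 31.17 − 161.1 = 99.47·3.4395 − 161.1 = 181.023.
B = 138.5·ln(31.17 − 10) − 305.0 = 138.5·ln 21.17 − 305.0 = 138.5·3.0526 − 305.0 = 117.783.
Rounded: (255, 181, 118).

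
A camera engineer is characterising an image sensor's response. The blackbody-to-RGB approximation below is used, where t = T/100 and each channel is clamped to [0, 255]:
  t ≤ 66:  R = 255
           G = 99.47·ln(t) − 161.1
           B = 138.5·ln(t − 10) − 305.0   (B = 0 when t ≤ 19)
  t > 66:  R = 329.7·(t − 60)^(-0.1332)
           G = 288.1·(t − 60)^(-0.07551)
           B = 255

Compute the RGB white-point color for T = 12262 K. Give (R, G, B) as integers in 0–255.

t = 12262/100 = 122.62; the t > 66 branch applies.
R = 329.7·(122.62 − 60)^(-0.1332) = 329.7·62.62^(-0.1332) = 329.7·0.57634 = 190.019.
G = 288.1·(122.62 − 60)^(-0.07551) = 288.1·62.62^(-0.07551) = 288.1·0.73170 = 210.801.
B = 255 by definition for t > 66.
Rounded: (190, 211, 255).

(190, 211, 255)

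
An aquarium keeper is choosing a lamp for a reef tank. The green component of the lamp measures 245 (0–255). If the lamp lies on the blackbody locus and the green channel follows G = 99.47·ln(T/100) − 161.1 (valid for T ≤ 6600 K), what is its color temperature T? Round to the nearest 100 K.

ln t = (245 + 161.1) / 99.47 = 4.0826.
t = e^4.0826 = 59.302.
T = 100·t = 5930 K → 5900 K to the nearest 100 K.

5900 K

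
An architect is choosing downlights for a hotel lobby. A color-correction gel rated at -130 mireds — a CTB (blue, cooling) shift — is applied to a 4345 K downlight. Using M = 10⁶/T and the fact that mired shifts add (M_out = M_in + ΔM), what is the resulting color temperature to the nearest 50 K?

10000 K

M_in = 10⁶/4345 = 230.15 mireds.
M_out = 230.15 + (-130) = 100.15 mireds.
T_out = 10⁶/100.15 = 9985.1 K → 10000 K.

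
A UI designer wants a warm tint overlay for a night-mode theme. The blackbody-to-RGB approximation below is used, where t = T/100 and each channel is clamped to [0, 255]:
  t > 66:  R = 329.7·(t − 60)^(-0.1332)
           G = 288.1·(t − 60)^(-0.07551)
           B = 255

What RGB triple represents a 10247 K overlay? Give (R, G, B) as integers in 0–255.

(200, 217, 255)

t = 10247/100 = 102.47; the t > 66 branch applies.
R = 329.7·(102.47 − 60)^(-0.1332) = 329.7·42.47^(-0.1332) = 329.7·0.60693 = 200.105.
G = 288.1·(102.47 − 60)^(-0.07551) = 288.1·42.47^(-0.07551) = 288.1·0.75347 = 217.073.
B = 255 by definition for t > 66.
Rounded: (200, 217, 255).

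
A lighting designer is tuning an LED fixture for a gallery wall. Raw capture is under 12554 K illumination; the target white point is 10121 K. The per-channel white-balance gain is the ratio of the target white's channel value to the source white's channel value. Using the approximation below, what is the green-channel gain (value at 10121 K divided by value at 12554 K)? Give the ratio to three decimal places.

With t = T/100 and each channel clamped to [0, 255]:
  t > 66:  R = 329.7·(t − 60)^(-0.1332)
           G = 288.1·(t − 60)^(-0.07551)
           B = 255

At 12554 K (t = 125.54):
  G = 288.1·(125.54 − 60)^(-0.07551) = 288.1·65.54^(-0.07551) = 288.1·0.72918 = 210.077.
At 10121 K (t = 101.21):
  G = 288.1·(101.21 − 60)^(-0.07551) = 288.1·41.21^(-0.07551) = 288.1·0.75518 = 217.568.
Gain = 217.568 / 210.077 = 1.0357 → 1.036.

1.036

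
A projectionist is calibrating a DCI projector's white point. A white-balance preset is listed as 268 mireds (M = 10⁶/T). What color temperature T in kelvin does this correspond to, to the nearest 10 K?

3730 K

T = 10⁶ / 268 = 3731.34 K → 3730 K.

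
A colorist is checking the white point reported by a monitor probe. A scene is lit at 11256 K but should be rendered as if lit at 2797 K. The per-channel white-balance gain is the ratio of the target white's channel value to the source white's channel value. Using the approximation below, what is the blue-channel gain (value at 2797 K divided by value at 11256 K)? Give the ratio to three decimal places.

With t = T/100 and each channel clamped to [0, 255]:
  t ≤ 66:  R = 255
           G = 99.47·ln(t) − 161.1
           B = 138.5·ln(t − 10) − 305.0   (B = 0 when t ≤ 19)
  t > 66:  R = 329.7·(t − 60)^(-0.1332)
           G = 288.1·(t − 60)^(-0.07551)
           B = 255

At 11256 K (t = 112.56):
  B = 255 by definition for t > 66.
At 2797 K (t = 27.97):
  B = 138.5·ln(27.97 − 10) − 305.0 = 138.5·ln 17.97 − 305.0 = 138.5·2.8887 − 305.0 = 95.085.
Gain = 95.085 / 255.000 = 0.3729 → 0.373.

0.373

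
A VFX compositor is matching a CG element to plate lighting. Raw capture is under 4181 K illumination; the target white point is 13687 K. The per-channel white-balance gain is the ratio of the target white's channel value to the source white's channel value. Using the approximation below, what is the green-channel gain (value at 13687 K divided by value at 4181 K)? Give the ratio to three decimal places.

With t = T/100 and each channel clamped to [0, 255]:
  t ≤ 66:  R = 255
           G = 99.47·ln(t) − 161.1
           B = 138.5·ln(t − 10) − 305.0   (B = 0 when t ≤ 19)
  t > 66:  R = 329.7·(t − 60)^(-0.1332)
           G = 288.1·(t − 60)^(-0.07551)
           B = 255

0.987

At 4181 K (t = 41.81):
  G = 99.47·ln 41.81 − 161.1 = 99.47·3.7331 − 161.1 = 210.235.
At 13687 K (t = 136.87):
  G = 288.1·(136.87 − 60)^(-0.07551) = 288.1·76.87^(-0.07551) = 288.1·0.72045 = 207.563.
Gain = 207.563 / 210.235 = 0.9873 → 0.987.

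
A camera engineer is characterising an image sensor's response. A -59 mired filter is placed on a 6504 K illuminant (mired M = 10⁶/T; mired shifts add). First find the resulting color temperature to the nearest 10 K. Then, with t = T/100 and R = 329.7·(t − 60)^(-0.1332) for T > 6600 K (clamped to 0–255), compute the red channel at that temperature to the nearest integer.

198

M_in = 10⁶/6504 = 153.75; M_out = 153.75 + (-59) = 94.75.
T_out = 10⁶/94.75 = 10553.9 K → 10550 K; t = 105.5.
R = 329.7·(105.5 − 60)^(-0.1332) = 329.7·45.5^(-0.1332) = 329.7·0.60139 = 198.277.
Rounded: 198.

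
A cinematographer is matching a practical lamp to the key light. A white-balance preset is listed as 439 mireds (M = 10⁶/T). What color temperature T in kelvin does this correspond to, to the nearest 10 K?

2280 K

T = 10⁶ / 439 = 2277.90 K → 2280 K.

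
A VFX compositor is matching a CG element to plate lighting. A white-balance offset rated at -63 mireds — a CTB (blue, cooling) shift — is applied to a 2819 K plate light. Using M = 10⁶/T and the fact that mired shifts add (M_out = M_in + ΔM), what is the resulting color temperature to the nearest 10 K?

3430 K

M_in = 10⁶/2819 = 354.74 mireds.
M_out = 354.74 + (-63) = 291.74 mireds.
T_out = 10⁶/291.74 = 3427.8 K → 3430 K.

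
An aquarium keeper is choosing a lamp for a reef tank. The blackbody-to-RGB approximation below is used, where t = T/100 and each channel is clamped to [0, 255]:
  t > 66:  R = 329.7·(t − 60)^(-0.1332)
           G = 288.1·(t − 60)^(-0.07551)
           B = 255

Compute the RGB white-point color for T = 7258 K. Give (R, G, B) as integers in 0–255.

t = 7258/100 = 72.58; the t > 66 branch applies.
R = 329.7·(72.58 − 60)^(-0.1332) = 329.7·12.58^(-0.1332) = 329.7·0.71371 = 235.311.
G = 288.1·(72.58 − 60)^(-0.07551) = 288.1·12.58^(-0.07551) = 288.1·0.82597 = 237.961.
B = 255 by definition for t > 66.
Rounded: (235, 238, 255).

(235, 238, 255)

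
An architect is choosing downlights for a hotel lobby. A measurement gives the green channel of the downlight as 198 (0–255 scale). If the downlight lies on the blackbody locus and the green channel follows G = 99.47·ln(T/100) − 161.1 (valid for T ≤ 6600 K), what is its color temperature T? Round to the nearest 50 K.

3700 K

ln t = (198 + 161.1) / 99.47 = 3.6101.
t = e^3.6101 = 36.971.
T = 100·t = 3697 K → 3700 K to the nearest 50 K.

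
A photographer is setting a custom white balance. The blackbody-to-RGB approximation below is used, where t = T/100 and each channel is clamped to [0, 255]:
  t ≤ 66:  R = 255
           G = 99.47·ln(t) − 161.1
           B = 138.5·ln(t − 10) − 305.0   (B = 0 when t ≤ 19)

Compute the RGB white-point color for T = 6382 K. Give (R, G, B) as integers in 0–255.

t = 6382/100 = 63.82; the t ≤ 66 branch applies.
R = 255 by definition for t ≤ 66.
G = 99.47·ln 63.82 − 161.1 = 99.47·4.1561 − 161.1 = 252.304.
B = 138.5·ln(63.82 − 10) − 305.0 = 138.5·ln 53.82 − 305.0 = 138.5·3.9856 − 305.0 = 247.012.
Rounded: (255, 252, 247).

(255, 252, 247)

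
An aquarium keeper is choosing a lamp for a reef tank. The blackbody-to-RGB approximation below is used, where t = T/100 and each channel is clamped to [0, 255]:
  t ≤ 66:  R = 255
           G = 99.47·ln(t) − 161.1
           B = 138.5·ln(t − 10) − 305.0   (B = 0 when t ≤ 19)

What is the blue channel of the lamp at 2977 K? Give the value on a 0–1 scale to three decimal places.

0.425

t = 2977/100 = 29.77; the t ≤ 66 branch applies.
B = 138.5·ln(29.77 − 10) − 305.0 = 138.5·ln 19.77 − 305.0 = 138.5·2.9842 − 305.0 = 108.307.
On a 0–1 scale: 108.307/255 = 0.4247 → 0.425.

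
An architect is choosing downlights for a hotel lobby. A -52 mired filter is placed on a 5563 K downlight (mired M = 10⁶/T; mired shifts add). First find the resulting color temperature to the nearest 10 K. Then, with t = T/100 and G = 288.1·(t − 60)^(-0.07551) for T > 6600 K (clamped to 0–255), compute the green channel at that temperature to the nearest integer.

231

M_in = 10⁶/5563 = 179.76; M_out = 179.76 + (-52) = 127.76.
T_out = 10⁶/127.76 = 7827.2 K → 7830 K; t = 78.3.
G = 288.1·(78.3 − 60)^(-0.07551) = 288.1·18.3^(-0.07551) = 288.1·0.80292 = 231.321.
Rounded: 231.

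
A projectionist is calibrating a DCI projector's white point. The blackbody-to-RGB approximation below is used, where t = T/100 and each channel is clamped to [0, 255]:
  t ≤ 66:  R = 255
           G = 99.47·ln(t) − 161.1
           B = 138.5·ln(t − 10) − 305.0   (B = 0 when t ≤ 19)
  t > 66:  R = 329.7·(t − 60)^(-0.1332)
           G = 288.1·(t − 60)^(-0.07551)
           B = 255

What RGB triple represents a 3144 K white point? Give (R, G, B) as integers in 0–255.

t = 3144/100 = 31.44; the t ≤ 66 branch applies.
R = 255 by definition for t ≤ 66.
G = 99.47·ln 31.44 − 161.1 = 99.47·3.4481 − 161.1 = 181.881.
B = 138.5·ln(31.44 − 10) − 305.0 = 138.5·ln 21.44 − 305.0 = 138.5·3.0653 − 305.0 = 119.538.
Rounded: (255, 182, 120).

(255, 182, 120)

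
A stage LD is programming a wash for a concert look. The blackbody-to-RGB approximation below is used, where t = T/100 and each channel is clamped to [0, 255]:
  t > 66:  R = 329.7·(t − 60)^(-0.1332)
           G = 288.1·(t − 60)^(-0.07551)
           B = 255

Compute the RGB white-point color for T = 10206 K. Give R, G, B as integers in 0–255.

t = 10206/100 = 102.06; the t > 66 branch applies.
R = 329.7·(102.06 − 60)^(-0.1332) = 329.7·42.06^(-0.1332) = 329.7·0.60772 = 200.364.
G = 288.1·(102.06 − 60)^(-0.07551) = 288.1·42.06^(-0.07551) = 288.1·0.75402 = 217.233.
B = 255 by definition for t > 66.
Rounded: (200, 217, 255).

R=200, G=217, B=255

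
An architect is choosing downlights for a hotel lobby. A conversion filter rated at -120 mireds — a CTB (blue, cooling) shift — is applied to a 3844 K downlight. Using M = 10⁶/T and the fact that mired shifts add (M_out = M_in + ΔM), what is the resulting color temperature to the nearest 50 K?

M_in = 10⁶/3844 = 260.15 mireds.
M_out = 260.15 + (-120) = 140.15 mireds.
T_out = 10⁶/140.15 = 7135.4 K → 7150 K.

7150 K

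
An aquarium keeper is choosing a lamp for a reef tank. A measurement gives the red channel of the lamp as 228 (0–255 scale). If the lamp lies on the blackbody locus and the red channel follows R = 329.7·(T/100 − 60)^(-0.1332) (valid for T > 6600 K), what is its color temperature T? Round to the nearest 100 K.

7600 K

(t − 60)^(-0.1332) = 228/329.7 = 0.69154.
t − 60 = 0.69154^(1/-0.1332) = 0.69154^(-7.508) = 15.943, so t = 75.943.
T = 100·t = 7594 K → 7600 K to the nearest 100 K.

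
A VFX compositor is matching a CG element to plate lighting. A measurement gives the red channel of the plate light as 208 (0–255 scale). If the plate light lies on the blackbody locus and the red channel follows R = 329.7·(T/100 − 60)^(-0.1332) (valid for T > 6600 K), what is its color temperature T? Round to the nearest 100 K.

(t − 60)^(-0.1332) = 208/329.7 = 0.63088.
t − 60 = 0.63088^(1/-0.1332) = 0.63088^(-7.508) = 31.763, so t = 91.763.
T = 100·t = 9176 K → 9200 K to the nearest 100 K.

9200 K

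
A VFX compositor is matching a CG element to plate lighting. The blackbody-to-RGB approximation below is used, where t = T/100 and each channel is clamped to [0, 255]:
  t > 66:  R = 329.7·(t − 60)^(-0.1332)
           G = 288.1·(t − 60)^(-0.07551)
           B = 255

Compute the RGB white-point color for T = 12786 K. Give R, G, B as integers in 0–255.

R=188, G=210, B=255

t = 12786/100 = 127.86; the t > 66 branch applies.
R = 329.7·(127.86 − 60)^(-0.1332) = 329.7·67.86^(-0.1332) = 329.7·0.57020 = 187.996.
G = 288.1·(127.86 − 60)^(-0.07551) = 288.1·67.86^(-0.07551) = 288.1·0.72727 = 209.526.
B = 255 by definition for t > 66.
Rounded: (188, 210, 255).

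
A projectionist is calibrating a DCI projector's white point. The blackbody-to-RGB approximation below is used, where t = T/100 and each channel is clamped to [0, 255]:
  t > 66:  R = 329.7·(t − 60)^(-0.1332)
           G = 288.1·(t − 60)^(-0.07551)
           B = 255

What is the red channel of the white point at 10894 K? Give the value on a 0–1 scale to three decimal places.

0.770

t = 10894/100 = 108.94; the t > 66 branch applies.
R = 329.7·(108.94 − 60)^(-0.1332) = 329.7·48.94^(-0.1332) = 329.7·0.59558 = 196.361.
On a 0–1 scale: 196.361/255 = 0.7700 → 0.770.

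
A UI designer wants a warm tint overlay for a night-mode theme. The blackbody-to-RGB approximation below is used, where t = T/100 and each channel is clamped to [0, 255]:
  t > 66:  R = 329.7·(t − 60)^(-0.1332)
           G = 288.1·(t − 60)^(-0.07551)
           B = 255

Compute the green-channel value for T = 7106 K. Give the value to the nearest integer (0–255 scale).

240

t = 7106/100 = 71.06; the t > 66 branch applies.
G = 288.1·(71.06 − 60)^(-0.07551) = 288.1·11.06^(-0.07551) = 288.1·0.83404 = 240.286.
Rounded: 240.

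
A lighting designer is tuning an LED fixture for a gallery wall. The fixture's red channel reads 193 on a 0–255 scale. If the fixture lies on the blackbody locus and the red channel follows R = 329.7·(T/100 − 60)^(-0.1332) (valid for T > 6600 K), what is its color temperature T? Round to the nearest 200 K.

11600 K

(t − 60)^(-0.1332) = 193/329.7 = 0.58538.
t − 60 = 0.58538^(1/-0.1332) = 0.58538^(-7.508) = 55.713, so t = 115.713.
T = 100·t = 11571 K → 11600 K to the nearest 200 K.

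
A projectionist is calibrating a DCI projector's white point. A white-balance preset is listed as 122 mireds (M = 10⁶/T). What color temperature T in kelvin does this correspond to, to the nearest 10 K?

T = 10⁶ / 122 = 8196.72 K → 8200 K.

8200 K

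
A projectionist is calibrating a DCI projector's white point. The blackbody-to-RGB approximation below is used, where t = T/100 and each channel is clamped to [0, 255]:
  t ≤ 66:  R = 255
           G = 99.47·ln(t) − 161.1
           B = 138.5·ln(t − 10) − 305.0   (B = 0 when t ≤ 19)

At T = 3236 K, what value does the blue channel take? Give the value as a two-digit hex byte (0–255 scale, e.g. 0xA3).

t = 3236/100 = 32.36; the t ≤ 66 branch applies.
B = 138.5·ln(32.36 − 10) − 305.0 = 138.5·ln 22.36 − 305.0 = 138.5·3.1073 − 305.0 = 125.357.
Rounded: 125; in hex, 0x7D.

0x7D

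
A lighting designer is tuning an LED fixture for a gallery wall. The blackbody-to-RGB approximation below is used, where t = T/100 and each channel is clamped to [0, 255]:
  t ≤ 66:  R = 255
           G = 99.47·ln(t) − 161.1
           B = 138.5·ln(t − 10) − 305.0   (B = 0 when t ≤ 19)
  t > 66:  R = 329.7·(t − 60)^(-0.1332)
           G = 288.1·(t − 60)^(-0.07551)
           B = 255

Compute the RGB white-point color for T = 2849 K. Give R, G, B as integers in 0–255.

R=255, G=172, B=99

t = 2849/100 = 28.49; the t ≤ 66 branch applies.
R = 255 by definition for t ≤ 66.
G = 99.47·ln 28.49 − 161.1 = 99.47·3.3496 − 161.1 = 172.080.
B = 138.5·ln(28.49 − 10) − 305.0 = 138.5·ln 18.49 − 305.0 = 138.5·2.9172 − 305.0 = 99.036.
Rounded: (255, 172, 99).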